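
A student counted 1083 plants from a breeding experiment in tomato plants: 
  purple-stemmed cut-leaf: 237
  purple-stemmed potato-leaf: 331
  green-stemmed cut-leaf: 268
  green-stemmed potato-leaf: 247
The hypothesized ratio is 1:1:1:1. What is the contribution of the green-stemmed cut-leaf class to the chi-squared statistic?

Expected counts for N = 1083 under a 1:1:1:1 ratio (total parts = 4):
  purple-stemmed cut-leaf: 1083 × 1/4 = 270.75
  purple-stemmed potato-leaf: 1083 × 1/4 = 270.75
  green-stemmed cut-leaf: 1083 × 1/4 = 270.75
  green-stemmed potato-leaf: 1083 × 1/4 = 270.75
Contribution of green-stemmed cut-leaf: (268 − 270.75)² / 270.75 = 0.0279

0.028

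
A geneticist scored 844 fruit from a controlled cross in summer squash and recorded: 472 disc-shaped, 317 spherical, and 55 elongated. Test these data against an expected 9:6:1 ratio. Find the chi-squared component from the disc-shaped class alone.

The 9:6:1 ratio has 16 parts, so with N = 844 the expected counts are:
  disc-shaped: 844 × 9/16 = 474.75
  spherical: 844 × 6/16 = 316.5
  elongated: 844 × 1/16 = 52.75
Contribution of disc-shaped: (472 − 474.75)² / 474.75 = 0.0159

0.016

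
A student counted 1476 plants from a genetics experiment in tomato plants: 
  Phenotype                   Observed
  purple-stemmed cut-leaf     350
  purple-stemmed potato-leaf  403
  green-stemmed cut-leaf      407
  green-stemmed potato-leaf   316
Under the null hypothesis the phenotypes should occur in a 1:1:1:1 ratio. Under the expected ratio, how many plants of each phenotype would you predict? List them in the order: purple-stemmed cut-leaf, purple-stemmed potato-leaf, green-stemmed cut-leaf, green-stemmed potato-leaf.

369, 369, 369, 369

Total ratio parts = 4. Expected numbers out of 1476:
  purple-stemmed cut-leaf: 1476 × 1/4 = 369
  purple-stemmed potato-leaf: 1476 × 1/4 = 369
  green-stemmed cut-leaf: 1476 × 1/4 = 369
  green-stemmed potato-leaf: 1476 × 1/4 = 369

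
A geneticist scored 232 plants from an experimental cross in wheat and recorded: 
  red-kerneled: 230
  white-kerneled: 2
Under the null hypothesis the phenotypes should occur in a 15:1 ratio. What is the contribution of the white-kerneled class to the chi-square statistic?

10.776

Total ratio parts = 16. Expected numbers out of 232:
  red-kerneled: 232 × 15/16 = 217.5
  white-kerneled: 232 × 1/16 = 14.5
Contribution of white-kerneled: (2 − 14.5)² / 14.5 = 10.7759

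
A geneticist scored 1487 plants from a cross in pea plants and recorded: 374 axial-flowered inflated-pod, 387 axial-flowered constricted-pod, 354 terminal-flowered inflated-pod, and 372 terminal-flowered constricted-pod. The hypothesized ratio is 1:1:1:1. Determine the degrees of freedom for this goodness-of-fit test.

3

A goodness-of-fit test with 4 phenotype classes has df = 4 − 1 = 3.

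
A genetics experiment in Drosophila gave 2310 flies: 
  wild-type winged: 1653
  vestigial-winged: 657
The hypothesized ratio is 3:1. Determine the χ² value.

Under the 3:1 hypothesis (Σ ratio = 4, N = 2310):
  wild-type winged: 2310 × 3/4 = 1732.5
  vestigial-winged: 2310 × 1/4 = 577.5
χ² = Σ (O − E)² / E
  wild-type winged: (1653 − 1732.5)² / 1732.5 = 3.6481
  vestigial-winged: (657 − 577.5)² / 577.5 = 10.9442
χ² = 3.6481 + 10.9442 = 14.5923 ≈ 14.592

14.592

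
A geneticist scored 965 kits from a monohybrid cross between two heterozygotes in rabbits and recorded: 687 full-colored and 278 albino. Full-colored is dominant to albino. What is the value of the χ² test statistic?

For a monohybrid cross between heterozygotes with complete dominance, the expected phenotypic ratio is 3:1.
Expected counts for N = 965 under a 3:1 ratio (total parts = 4):
  full-colored: 965 × 3/4 = 723.75
  albino: 965 × 1/4 = 241.25
χ² = Σ (O − E)² / E
  full-colored: (687 − 723.75)² / 723.75 = 1.8661
  albino: (278 − 241.25)² / 241.25 = 5.5982
χ² = 1.8661 + 5.5982 = 7.4643 ≈ 7.464

7.464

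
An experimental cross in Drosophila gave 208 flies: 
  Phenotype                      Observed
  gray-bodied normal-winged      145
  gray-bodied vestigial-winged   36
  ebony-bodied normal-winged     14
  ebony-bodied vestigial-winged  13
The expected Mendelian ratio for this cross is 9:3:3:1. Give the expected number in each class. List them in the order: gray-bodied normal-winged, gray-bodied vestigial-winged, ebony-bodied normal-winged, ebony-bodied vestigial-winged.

Expected counts for N = 208 under a 9:3:3:1 ratio (total parts = 16):
  gray-bodied normal-winged: 208 × 9/16 = 117
  gray-bodied vestigial-winged: 208 × 3/16 = 39
  ebony-bodied normal-winged: 208 × 3/16 = 39
  ebony-bodied vestigial-winged: 208 × 1/16 = 13

117, 39, 39, 13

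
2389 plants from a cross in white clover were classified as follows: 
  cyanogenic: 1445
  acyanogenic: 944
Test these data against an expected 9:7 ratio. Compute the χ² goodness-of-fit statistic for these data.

17.416

Total ratio parts = 16. Expected numbers out of 2389:
  cyanogenic: 2389 × 9/16 = 1343.8125
  acyanogenic: 2389 × 7/16 = 1045.1875
χ² = Σ (O − E)² / E
  cyanogenic: (1445 − 1343.8125)² / 1343.8125 = 7.6193
  acyanogenic: (944 − 1045.1875)² / 1045.1875 = 9.7962
χ² = 7.6193 + 9.7962 = 17.4155 ≈ 17.416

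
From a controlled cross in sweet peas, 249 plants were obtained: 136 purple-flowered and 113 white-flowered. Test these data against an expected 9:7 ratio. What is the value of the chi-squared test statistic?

The 9:7 ratio has 16 parts, so with N = 249 the expected counts are:
  purple-flowered: 249 × 9/16 = 140.0625
  white-flowered: 249 × 7/16 = 108.9375
χ² = Σ (O − E)² / E
  purple-flowered: (136 − 140.0625)² / 140.0625 = 0.1178
  white-flowered: (113 − 108.9375)² / 108.9375 = 0.1515
χ² = 0.1178 + 0.1515 = 0.2693 ≈ 0.269

0.269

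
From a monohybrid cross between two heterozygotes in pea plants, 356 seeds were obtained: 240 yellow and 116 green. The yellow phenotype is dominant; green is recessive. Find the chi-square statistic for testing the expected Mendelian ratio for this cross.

For a monohybrid cross between heterozygotes with complete dominance, the expected phenotypic ratio is 3:1.
The 3:1 ratio has 4 parts, so with N = 356 the expected counts are:
  yellow: 356 × 3/4 = 267
  green: 356 × 1/4 = 89
χ² = Σ (O − E)² / E
  yellow: (240 − 267)² / 267 = 2.7303
  green: (116 − 89)² / 89 = 8.1910
χ² = 2.7303 + 8.1910 = 10.9213 ≈ 10.921

10.921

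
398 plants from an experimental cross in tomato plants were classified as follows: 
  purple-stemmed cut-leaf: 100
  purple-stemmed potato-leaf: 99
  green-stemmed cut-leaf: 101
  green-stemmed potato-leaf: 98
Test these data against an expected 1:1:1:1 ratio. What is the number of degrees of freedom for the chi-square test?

A goodness-of-fit test with 4 phenotype classes has df = 4 − 1 = 3.

3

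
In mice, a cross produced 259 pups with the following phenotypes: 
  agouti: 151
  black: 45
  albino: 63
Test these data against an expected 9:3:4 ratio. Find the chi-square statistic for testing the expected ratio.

The 9:3:4 ratio has 16 parts, so with N = 259 the expected counts are:
  agouti: 259 × 9/16 = 145.6875
  black: 259 × 3/16 = 48.5625
  albino: 259 × 4/16 = 64.75
χ² = Σ (O − E)² / E
  agouti: (151 − 145.6875)² / 145.6875 = 0.1937
  black: (45 − 48.5625)² / 48.5625 = 0.2613
  albino: (63 − 64.75)² / 64.75 = 0.0473
χ² = 0.1937 + 0.2613 + 0.0473 = 0.5023 ≈ 0.502

0.502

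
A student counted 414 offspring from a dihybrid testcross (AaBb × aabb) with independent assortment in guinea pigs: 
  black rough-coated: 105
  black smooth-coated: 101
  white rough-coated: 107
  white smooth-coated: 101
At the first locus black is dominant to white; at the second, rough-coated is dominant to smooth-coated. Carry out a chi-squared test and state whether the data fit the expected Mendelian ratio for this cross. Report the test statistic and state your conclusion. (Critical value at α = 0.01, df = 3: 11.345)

0.261; consistent

A dihybrid testcross with independent assortment gives a 1:1:1:1 ratio.
The 1:1:1:1 ratio has 4 parts, so with N = 414 the expected counts are:
  black rough-coated: 414 × 1/4 = 103.5
  black smooth-coated: 414 × 1/4 = 103.5
  white rough-coated: 414 × 1/4 = 103.5
  white smooth-coated: 414 × 1/4 = 103.5
χ² = Σ (O − E)² / E
  black rough-coated: (105 − 103.5)² / 103.5 = 0.0217
  black smooth-coated: (101 − 103.5)² / 103.5 = 0.0604
  white rough-coated: (107 − 103.5)² / 103.5 = 0.1184
  white smooth-coated: (101 − 103.5)² / 103.5 = 0.0604
χ² = 0.0217 + 0.0604 + 0.1184 + 0.0604 = 0.2609 ≈ 0.261
Degrees of freedom = 4 − 1 = 3; critical value at α = 0.01 is 11.345.
Since 0.261 < 11.345, we fail to reject the null hypothesis — the data are consistent with the 1:1:1:1 ratio.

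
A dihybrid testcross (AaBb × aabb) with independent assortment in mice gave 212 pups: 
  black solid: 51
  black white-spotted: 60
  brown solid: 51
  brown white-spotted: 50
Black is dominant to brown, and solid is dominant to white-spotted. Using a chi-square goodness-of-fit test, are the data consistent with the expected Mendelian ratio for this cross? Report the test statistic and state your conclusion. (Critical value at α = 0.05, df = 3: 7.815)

A dihybrid testcross with independent assortment gives a 1:1:1:1 ratio.
Expected counts for N = 212 under a 1:1:1:1 ratio (total parts = 4):
  black solid: 212 × 1/4 = 53
  black white-spotted: 212 × 1/4 = 53
  brown solid: 212 × 1/4 = 53
  brown white-spotted: 212 × 1/4 = 53
χ² = Σ (O − E)² / E
  black solid: (51 − 53)² / 53 = 0.0755
  black white-spotted: (60 − 53)² / 53 = 0.9245
  brown solid: (51 − 53)² / 53 = 0.0755
  brown white-spotted: (50 − 53)² / 53 = 0.1698
χ² = 0.0755 + 0.9245 + 0.0755 + 0.1698 = 1.2453 ≈ 1.245
Degrees of freedom = 4 − 1 = 3; critical value at α = 0.05 is 7.815.
Since 1.245 < 7.815, we fail to reject the null hypothesis — the data are consistent with the 1:1:1:1 ratio.

1.245; consistent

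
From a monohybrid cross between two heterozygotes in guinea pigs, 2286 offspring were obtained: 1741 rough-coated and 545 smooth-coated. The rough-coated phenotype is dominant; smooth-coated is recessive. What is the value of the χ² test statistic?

For a monohybrid cross between heterozygotes with complete dominance, the expected phenotypic ratio is 3:1.
Expected counts for N = 2286 under a 3:1 ratio (total parts = 4):
  rough-coated: 2286 × 3/4 = 1714.5
  smooth-coated: 2286 × 1/4 = 571.5
χ² = Σ (O − E)² / E
  rough-coated: (1741 − 1714.5)² / 1714.5 = 0.4096
  smooth-coated: (545 − 571.5)² / 571.5 = 1.2288
χ² = 0.4096 + 1.2288 = 1.6384 ≈ 1.638

1.638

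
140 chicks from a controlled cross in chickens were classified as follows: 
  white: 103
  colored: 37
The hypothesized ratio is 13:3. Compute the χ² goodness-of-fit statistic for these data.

Total ratio parts = 16. Expected numbers out of 140:
  white: 140 × 13/16 = 113.75
  colored: 140 × 3/16 = 26.25
χ² = Σ (O − E)² / E
  white: (103 − 113.75)² / 113.75 = 1.0159
  colored: (37 − 26.25)² / 26.25 = 4.4024
χ² = 1.0159 + 4.4024 = 5.4183 ≈ 5.418

5.418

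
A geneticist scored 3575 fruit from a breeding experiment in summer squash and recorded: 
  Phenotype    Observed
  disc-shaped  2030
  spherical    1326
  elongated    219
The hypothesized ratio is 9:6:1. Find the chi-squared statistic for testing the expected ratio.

0.428

Expected counts for N = 3575 under a 9:6:1 ratio (total parts = 16):
  disc-shaped: 3575 × 9/16 = 2010.9375
  spherical: 3575 × 6/16 = 1340.625
  elongated: 3575 × 1/16 = 223.4375
χ² = Σ (O − E)² / E
  disc-shaped: (2030 − 2010.9375)² / 2010.9375 = 0.1807
  spherical: (1326 − 1340.625)² / 1340.625 = 0.1595
  elongated: (219 − 223.4375)² / 223.4375 = 0.0881
χ² = 0.1807 + 0.1595 + 0.0881 = 0.4283 ≈ 0.428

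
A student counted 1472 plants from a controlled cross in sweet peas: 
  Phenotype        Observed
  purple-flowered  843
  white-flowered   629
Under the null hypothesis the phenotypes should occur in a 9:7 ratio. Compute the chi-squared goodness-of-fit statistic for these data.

0.621

Expected counts for N = 1472 under a 9:7 ratio (total parts = 16):
  purple-flowered: 1472 × 9/16 = 828
  white-flowered: 1472 × 7/16 = 644
χ² = Σ (O − E)² / E
  purple-flowered: (843 − 828)² / 828 = 0.2717
  white-flowered: (629 − 644)² / 644 = 0.3494
χ² = 0.2717 + 0.3494 = 0.6211 ≈ 0.621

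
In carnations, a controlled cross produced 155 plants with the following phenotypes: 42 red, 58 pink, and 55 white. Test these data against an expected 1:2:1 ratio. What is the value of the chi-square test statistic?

11.994

Expected counts for N = 155 under a 1:2:1 ratio (total parts = 4):
  red: 155 × 1/4 = 38.75
  pink: 155 × 2/4 = 77.5
  white: 155 × 1/4 = 38.75
χ² = Σ (O − E)² / E
  red: (42 − 38.75)² / 38.75 = 0.2726
  pink: (58 − 77.5)² / 77.5 = 4.9065
  white: (55 − 38.75)² / 38.75 = 6.8145
χ² = 0.2726 + 4.9065 + 6.8145 = 11.9936 ≈ 11.994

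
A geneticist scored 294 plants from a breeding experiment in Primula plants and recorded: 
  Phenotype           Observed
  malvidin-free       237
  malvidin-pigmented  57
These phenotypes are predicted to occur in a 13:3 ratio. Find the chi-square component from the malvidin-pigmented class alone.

The 13:3 ratio has 16 parts, so with N = 294 the expected counts are:
  malvidin-free: 294 × 13/16 = 238.875
  malvidin-pigmented: 294 × 3/16 = 55.125
Contribution of malvidin-pigmented: (57 − 55.125)² / 55.125 = 0.0638

0.064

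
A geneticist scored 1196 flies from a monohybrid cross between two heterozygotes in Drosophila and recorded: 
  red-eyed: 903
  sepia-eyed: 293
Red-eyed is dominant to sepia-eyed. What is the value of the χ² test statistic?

0.161

For a monohybrid cross between heterozygotes with complete dominance, the expected phenotypic ratio is 3:1.
The 3:1 ratio has 4 parts, so with N = 1196 the expected counts are:
  red-eyed: 1196 × 3/4 = 897
  sepia-eyed: 1196 × 1/4 = 299
χ² = Σ (O − E)² / E
  red-eyed: (903 − 897)² / 897 = 0.0401
  sepia-eyed: (293 − 299)² / 299 = 0.1204
χ² = 0.0401 + 0.1204 = 0.1605 ≈ 0.161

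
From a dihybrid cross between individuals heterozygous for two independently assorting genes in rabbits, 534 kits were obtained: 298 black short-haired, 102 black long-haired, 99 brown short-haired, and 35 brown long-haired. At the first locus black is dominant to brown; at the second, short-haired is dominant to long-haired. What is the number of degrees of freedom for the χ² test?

3

A dihybrid F₂ with independent assortment and complete dominance at both loci gives a 9:3:3:1 phenotypic ratio.
A goodness-of-fit test with 4 phenotype classes has df = 4 − 1 = 3.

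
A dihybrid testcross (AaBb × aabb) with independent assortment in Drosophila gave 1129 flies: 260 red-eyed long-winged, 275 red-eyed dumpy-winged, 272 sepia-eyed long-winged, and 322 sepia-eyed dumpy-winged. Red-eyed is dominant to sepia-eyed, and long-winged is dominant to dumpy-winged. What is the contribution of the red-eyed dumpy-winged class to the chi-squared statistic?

A dihybrid testcross with independent assortment gives a 1:1:1:1 ratio.
The 1:1:1:1 ratio has 4 parts, so with N = 1129 the expected counts are:
  red-eyed long-winged: 1129 × 1/4 = 282.25
  red-eyed dumpy-winged: 1129 × 1/4 = 282.25
  sepia-eyed long-winged: 1129 × 1/4 = 282.25
  sepia-eyed dumpy-winged: 1129 × 1/4 = 282.25
Contribution of red-eyed dumpy-winged: (275 − 282.25)² / 282.25 = 0.1862

0.186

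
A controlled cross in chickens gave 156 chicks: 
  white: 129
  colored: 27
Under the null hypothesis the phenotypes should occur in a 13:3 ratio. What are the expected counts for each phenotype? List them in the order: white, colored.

Under the 13:3 hypothesis (Σ ratio = 16, N = 156):
  white: 156 × 13/16 = 126.75
  colored: 156 × 3/16 = 29.25

126.75, 29.25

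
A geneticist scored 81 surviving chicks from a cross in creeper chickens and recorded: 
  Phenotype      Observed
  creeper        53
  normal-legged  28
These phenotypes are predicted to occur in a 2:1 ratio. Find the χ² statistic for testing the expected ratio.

0.056

Under the 2:1 hypothesis (Σ ratio = 3, N = 81):
  creeper: 81 × 2/3 = 54
  normal-legged: 81 × 1/3 = 27
χ² = Σ (O − E)² / E
  creeper: (53 − 54)² / 54 = 0.0185
  normal-legged: (28 − 27)² / 27 = 0.0370
χ² = 0.0185 + 0.0370 = 0.0555 ≈ 0.056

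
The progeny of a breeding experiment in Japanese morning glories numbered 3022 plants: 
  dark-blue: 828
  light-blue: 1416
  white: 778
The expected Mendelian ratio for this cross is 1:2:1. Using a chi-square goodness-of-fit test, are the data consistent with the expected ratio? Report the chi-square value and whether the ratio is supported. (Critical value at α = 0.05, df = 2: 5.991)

13.600; not consistent

Under the 1:2:1 hypothesis (Σ ratio = 4, N = 3022):
  dark-blue: 3022 × 1/4 = 755.5
  light-blue: 3022 × 2/4 = 1511
  white: 3022 × 1/4 = 755.5
χ² = Σ (O − E)² / E
  dark-blue: (828 − 755.5)² / 755.5 = 6.9573
  light-blue: (1416 − 1511)² / 1511 = 5.9729
  white: (778 − 755.5)² / 755.5 = 0.6701
χ² = 6.9573 + 5.9729 + 0.6701 = 13.6003 ≈ 13.600
Degrees of freedom = 3 − 1 = 2; critical value at α = 0.05 is 5.991.
Since 13.600 > 5.991, we reject the null hypothesis — the data do not fit the 1:2:1 ratio.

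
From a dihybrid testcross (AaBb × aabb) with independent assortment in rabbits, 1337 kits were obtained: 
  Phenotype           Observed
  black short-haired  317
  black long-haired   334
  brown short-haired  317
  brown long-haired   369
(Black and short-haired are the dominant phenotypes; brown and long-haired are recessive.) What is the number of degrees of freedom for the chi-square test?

A dihybrid testcross with independent assortment gives a 1:1:1:1 ratio.
A goodness-of-fit test with 4 phenotype classes has df = 4 − 1 = 3.

3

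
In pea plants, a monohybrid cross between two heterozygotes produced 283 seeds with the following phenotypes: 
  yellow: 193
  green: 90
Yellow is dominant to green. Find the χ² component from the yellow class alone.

1.746

For a monohybrid cross between heterozygotes with complete dominance, the expected phenotypic ratio is 3:1.
Expected counts for N = 283 under a 3:1 ratio (total parts = 4):
  yellow: 283 × 3/4 = 212.25
  green: 283 × 1/4 = 70.75
Contribution of yellow: (193 − 212.25)² / 212.25 = 1.7459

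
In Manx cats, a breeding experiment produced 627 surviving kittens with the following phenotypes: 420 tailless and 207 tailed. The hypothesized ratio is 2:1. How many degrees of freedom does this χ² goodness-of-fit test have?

A goodness-of-fit test with 2 phenotype classes has df = 2 − 1 = 1.

1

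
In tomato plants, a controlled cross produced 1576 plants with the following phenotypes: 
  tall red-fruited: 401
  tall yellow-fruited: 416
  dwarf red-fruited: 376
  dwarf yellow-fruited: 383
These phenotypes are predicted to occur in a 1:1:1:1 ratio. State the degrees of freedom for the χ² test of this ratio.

3

A goodness-of-fit test with 4 phenotype classes has df = 4 − 1 = 3.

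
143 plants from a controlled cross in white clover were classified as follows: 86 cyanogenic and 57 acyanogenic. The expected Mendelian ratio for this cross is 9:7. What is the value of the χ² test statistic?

0.879

Expected counts for N = 143 under a 9:7 ratio (total parts = 16):
  cyanogenic: 143 × 9/16 = 80.4375
  acyanogenic: 143 × 7/16 = 62.5625
χ² = Σ (O − E)² / E
  cyanogenic: (86 − 80.4375)² / 80.4375 = 0.3847
  acyanogenic: (57 − 62.5625)² / 62.5625 = 0.4946
χ² = 0.3847 + 0.4946 = 0.8793 ≈ 0.879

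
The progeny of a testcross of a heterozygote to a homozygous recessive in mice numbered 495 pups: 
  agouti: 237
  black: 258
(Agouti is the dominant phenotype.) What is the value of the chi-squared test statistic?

A testcross of a heterozygote (Aa × aa) gives a 1:1 phenotypic ratio.
Expected counts for N = 495 under a 1:1 ratio (total parts = 2):
  agouti: 495 × 1/2 = 247.5
  black: 495 × 1/2 = 247.5
χ² = Σ (O − E)² / E
  agouti: (237 − 247.5)² / 247.5 = 0.4455
  black: (258 − 247.5)² / 247.5 = 0.4455
χ² = 0.4455 + 0.4455 = 0.891

0.891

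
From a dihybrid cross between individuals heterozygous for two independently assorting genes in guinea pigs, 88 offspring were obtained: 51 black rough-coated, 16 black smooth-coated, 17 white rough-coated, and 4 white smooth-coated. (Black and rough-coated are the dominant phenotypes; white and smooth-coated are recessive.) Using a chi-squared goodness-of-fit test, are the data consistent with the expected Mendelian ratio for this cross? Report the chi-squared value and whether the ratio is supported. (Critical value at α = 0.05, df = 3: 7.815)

A dihybrid F₂ with independent assortment and complete dominance at both loci gives a 9:3:3:1 phenotypic ratio.
Expected counts for N = 88 under a 9:3:3:1 ratio (total parts = 16):
  black rough-coated: 88 × 9/16 = 49.5
  black smooth-coated: 88 × 3/16 = 16.5
  white rough-coated: 88 × 3/16 = 16.5
  white smooth-coated: 88 × 1/16 = 5.5
χ² = Σ (O − E)² / E
  black rough-coated: (51 − 49.5)² / 49.5 = 0.0455
  black smooth-coated: (16 − 16.5)² / 16.5 = 0.0152
  white rough-coated: (17 − 16.5)² / 16.5 = 0.0152
  white smooth-coated: (4 − 5.5)² / 5.5 = 0.4091
χ² = 0.0455 + 0.0152 + 0.0152 + 0.4091 = 0.485
Degrees of freedom = 4 − 1 = 3; critical value at α = 0.05 is 7.815.
Since 0.485 < 7.815, we fail to reject the null hypothesis — the data are consistent with the 9:3:3:1 ratio.

0.485; consistent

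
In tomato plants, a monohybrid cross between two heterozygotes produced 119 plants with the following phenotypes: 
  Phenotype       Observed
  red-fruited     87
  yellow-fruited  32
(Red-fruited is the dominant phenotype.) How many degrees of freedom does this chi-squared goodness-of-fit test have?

1

For a monohybrid cross between heterozygotes with complete dominance, the expected phenotypic ratio is 3:1.
A goodness-of-fit test with 2 phenotype classes has df = 2 − 1 = 1.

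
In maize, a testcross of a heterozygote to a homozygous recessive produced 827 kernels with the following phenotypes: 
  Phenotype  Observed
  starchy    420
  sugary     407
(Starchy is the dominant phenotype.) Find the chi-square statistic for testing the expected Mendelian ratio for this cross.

0.204

A testcross of a heterozygote (Aa × aa) gives a 1:1 phenotypic ratio.
Expected counts for N = 827 under a 1:1 ratio (total parts = 2):
  starchy: 827 × 1/2 = 413.5
  sugary: 827 × 1/2 = 413.5
χ² = Σ (O − E)² / E
  starchy: (420 − 413.5)² / 413.5 = 0.1022
  sugary: (407 − 413.5)² / 413.5 = 0.1022
χ² = 0.1022 + 0.1022 = 0.2044 ≈ 0.204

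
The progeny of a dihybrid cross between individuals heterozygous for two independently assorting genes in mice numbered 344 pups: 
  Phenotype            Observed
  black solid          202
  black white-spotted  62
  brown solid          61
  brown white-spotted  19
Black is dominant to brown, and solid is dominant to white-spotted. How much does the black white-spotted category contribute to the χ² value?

A dihybrid F₂ with independent assortment and complete dominance at both loci gives a 9:3:3:1 phenotypic ratio.
Expected counts for N = 344 under a 9:3:3:1 ratio (total parts = 16):
  black solid: 344 × 9/16 = 193.5
  black white-spotted: 344 × 3/16 = 64.5
  brown solid: 344 × 3/16 = 64.5
  brown white-spotted: 344 × 1/16 = 21.5
Contribution of black white-spotted: (62 − 64.5)² / 64.5 = 0.0969

0.097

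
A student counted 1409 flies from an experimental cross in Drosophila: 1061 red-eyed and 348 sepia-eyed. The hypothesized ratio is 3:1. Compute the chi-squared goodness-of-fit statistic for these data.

0.068

Under the 3:1 hypothesis (Σ ratio = 4, N = 1409):
  red-eyed: 1409 × 3/4 = 1056.75
  sepia-eyed: 1409 × 1/4 = 352.25
χ² = Σ (O − E)² / E
  red-eyed: (1061 − 1056.75)² / 1056.75 = 0.0171
  sepia-eyed: (348 − 352.25)² / 352.25 = 0.0513
χ² = 0.0171 + 0.0513 = 0.0684 ≈ 0.068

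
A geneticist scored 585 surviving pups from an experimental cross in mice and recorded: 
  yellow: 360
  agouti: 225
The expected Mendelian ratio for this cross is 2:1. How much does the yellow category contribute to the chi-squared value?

Expected counts for N = 585 under a 2:1 ratio (total parts = 3):
  yellow: 585 × 2/3 = 390
  agouti: 585 × 1/3 = 195
Contribution of yellow: (360 − 390)² / 390 = 2.3077

2.308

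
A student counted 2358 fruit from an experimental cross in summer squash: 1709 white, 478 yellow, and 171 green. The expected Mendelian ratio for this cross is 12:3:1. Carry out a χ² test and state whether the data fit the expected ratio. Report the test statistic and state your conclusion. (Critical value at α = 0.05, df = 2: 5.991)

8.700; not consistent

Expected counts for N = 2358 under a 12:3:1 ratio (total parts = 16):
  white: 2358 × 12/16 = 1768.5
  yellow: 2358 × 3/16 = 442.125
  green: 2358 × 1/16 = 147.375
χ² = Σ (O − E)² / E
  white: (1709 − 1768.5)² / 1768.5 = 2.0018
  yellow: (478 − 442.125)² / 442.125 = 2.9110
  green: (171 − 147.375)² / 147.375 = 3.7872
χ² = 2.0018 + 2.9110 + 3.7872 = 8.700
Degrees of freedom = 3 − 1 = 2; critical value at α = 0.05 is 5.991.
Since 8.700 > 5.991, we reject the null hypothesis — the data do not fit the 12:3:1 ratio.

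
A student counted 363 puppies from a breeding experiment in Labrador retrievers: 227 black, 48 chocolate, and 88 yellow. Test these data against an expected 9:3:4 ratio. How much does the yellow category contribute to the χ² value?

0.083

Total ratio parts = 16. Expected numbers out of 363:
  black: 363 × 9/16 = 204.1875
  chocolate: 363 × 3/16 = 68.0625
  yellow: 363 × 4/16 = 90.75
Contribution of yellow: (88 − 90.75)² / 90.75 = 0.0833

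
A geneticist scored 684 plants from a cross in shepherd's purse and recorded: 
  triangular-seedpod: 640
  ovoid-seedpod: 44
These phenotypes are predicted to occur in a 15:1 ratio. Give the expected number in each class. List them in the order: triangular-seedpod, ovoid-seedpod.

Expected counts for N = 684 under a 15:1 ratio (total parts = 16):
  triangular-seedpod: 684 × 15/16 = 641.25
  ovoid-seedpod: 684 × 1/16 = 42.75

641.25, 42.75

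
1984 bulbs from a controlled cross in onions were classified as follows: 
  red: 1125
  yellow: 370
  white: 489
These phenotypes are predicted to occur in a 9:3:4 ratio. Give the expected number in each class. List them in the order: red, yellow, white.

Expected counts for N = 1984 under a 9:3:4 ratio (total parts = 16):
  red: 1984 × 9/16 = 1116
  yellow: 1984 × 3/16 = 372
  white: 1984 × 4/16 = 496

1116, 372, 496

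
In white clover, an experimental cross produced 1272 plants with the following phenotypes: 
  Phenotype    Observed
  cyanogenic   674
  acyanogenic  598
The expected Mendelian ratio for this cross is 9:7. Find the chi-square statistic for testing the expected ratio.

Total ratio parts = 16. Expected numbers out of 1272:
  cyanogenic: 1272 × 9/16 = 715.5
  acyanogenic: 1272 × 7/16 = 556.5
χ² = Σ (O − E)² / E
  cyanogenic: (674 − 715.5)² / 715.5 = 2.4071
  acyanogenic: (598 − 556.5)² / 556.5 = 3.0948
χ² = 2.4071 + 3.0948 = 5.5019 ≈ 5.502

5.502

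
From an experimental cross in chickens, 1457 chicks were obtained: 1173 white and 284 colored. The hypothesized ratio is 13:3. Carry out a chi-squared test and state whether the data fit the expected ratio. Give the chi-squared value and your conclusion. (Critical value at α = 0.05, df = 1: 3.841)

0.527; consistent

Under the 13:3 hypothesis (Σ ratio = 16, N = 1457):
  white: 1457 × 13/16 = 1183.8125
  colored: 1457 × 3/16 = 273.1875
χ² = Σ (O − E)² / E
  white: (1173 − 1183.8125)² / 1183.8125 = 0.0988
  colored: (284 − 273.1875)² / 273.1875 = 0.4279
χ² = 0.0988 + 0.4279 = 0.5267 ≈ 0.527
Degrees of freedom = 2 − 1 = 1; critical value at α = 0.05 is 3.841.
Since 0.527 < 3.841, we fail to reject the null hypothesis — the data are consistent with the 13:3 ratio.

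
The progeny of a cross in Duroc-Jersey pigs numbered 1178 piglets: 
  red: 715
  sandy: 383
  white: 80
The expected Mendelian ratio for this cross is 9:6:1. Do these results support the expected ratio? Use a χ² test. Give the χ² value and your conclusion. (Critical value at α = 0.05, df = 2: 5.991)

12.505; not consistent

Total ratio parts = 16. Expected numbers out of 1178:
  red: 1178 × 9/16 = 662.625
  sandy: 1178 × 6/16 = 441.75
  white: 1178 × 1/16 = 73.625
χ² = Σ (O − E)² / E
  red: (715 − 662.625)² / 662.625 = 4.1398
  sandy: (383 − 441.75)² / 441.75 = 7.8134
  white: (80 − 73.625)² / 73.625 = 0.5520
χ² = 4.1398 + 7.8134 + 0.5520 = 12.5052 ≈ 12.505
Degrees of freedom = 3 − 1 = 2; critical value at α = 0.05 is 5.991.
Since 12.505 > 5.991, we reject the null hypothesis — the data do not fit the 9:6:1 ratio.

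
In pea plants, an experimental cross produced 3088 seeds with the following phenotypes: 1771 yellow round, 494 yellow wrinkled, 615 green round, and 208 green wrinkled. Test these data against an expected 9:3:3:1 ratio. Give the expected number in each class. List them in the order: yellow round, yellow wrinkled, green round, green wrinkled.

Expected counts for N = 3088 under a 9:3:3:1 ratio (total parts = 16):
  yellow round: 3088 × 9/16 = 1737
  yellow wrinkled: 3088 × 3/16 = 579
  green round: 3088 × 3/16 = 579
  green wrinkled: 3088 × 1/16 = 193

1737, 579, 579, 193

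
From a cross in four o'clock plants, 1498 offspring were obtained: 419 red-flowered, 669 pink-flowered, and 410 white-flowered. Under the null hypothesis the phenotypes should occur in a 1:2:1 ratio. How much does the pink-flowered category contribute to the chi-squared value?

8.545

Expected counts for N = 1498 under a 1:2:1 ratio (total parts = 4):
  red-flowered: 1498 × 1/4 = 374.5
  pink-flowered: 1498 × 2/4 = 749
  white-flowered: 1498 × 1/4 = 374.5
Contribution of pink-flowered: (669 − 749)² / 749 = 8.5447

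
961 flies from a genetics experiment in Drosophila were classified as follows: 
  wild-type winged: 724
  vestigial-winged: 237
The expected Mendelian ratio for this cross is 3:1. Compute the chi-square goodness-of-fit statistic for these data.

0.059

Under the 3:1 hypothesis (Σ ratio = 4, N = 961):
  wild-type winged: 961 × 3/4 = 720.75
  vestigial-winged: 961 × 1/4 = 240.25
χ² = Σ (O − E)² / E
  wild-type winged: (724 − 720.75)² / 720.75 = 0.0147
  vestigial-winged: (237 − 240.25)² / 240.25 = 0.0440
χ² = 0.0147 + 0.0440 = 0.0587 ≈ 0.059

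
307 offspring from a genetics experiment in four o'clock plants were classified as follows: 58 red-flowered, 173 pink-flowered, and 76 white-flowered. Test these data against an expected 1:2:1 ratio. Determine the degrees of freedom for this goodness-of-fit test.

2

A goodness-of-fit test with 3 phenotype classes has df = 3 − 1 = 2.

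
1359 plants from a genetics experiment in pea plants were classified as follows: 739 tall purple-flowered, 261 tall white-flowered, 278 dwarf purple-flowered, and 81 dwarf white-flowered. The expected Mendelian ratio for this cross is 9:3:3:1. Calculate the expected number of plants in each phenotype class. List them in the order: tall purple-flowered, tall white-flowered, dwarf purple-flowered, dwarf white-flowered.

Total ratio parts = 16. Expected numbers out of 1359:
  tall purple-flowered: 1359 × 9/16 = 764.4375
  tall white-flowered: 1359 × 3/16 = 254.8125
  dwarf purple-flowered: 1359 × 3/16 = 254.8125
  dwarf white-flowered: 1359 × 1/16 = 84.9375

764.4375, 254.8125, 254.8125, 84.9375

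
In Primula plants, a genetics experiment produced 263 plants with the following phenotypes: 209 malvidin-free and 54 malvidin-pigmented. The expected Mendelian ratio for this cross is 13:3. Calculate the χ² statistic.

0.548

Expected counts for N = 263 under a 13:3 ratio (total parts = 16):
  malvidin-free: 263 × 13/16 = 213.6875
  malvidin-pigmented: 263 × 3/16 = 49.3125
χ² = Σ (O − E)² / E
  malvidin-free: (209 − 213.6875)² / 213.6875 = 0.1028
  malvidin-pigmented: (54 − 49.3125)² / 49.3125 = 0.4456
χ² = 0.1028 + 0.4456 = 0.5484 ≈ 0.548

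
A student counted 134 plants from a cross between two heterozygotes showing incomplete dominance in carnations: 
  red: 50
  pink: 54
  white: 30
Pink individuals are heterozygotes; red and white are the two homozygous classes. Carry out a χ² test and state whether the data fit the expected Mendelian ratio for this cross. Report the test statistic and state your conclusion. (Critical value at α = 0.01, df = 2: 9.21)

With incomplete dominance, a heterozygote × heterozygote cross gives a 1:2:1 phenotypic ratio.
Expected counts for N = 134 under a 1:2:1 ratio (total parts = 4):
  red: 134 × 1/4 = 33.5
  pink: 134 × 2/4 = 67
  white: 134 × 1/4 = 33.5
χ² = Σ (O − E)² / E
  red: (50 − 33.5)² / 33.5 = 8.1269
  pink: (54 − 67)² / 67 = 2.5224
  white: (30 − 33.5)² / 33.5 = 0.3657
χ² = 8.1269 + 2.5224 + 0.3657 = 11.015
Degrees of freedom = 3 − 1 = 2; critical value at α = 0.01 is 9.21.
Since 11.015 > 9.21, we reject the null hypothesis — the data do not fit the 1:2:1 ratio.

11.015; not consistent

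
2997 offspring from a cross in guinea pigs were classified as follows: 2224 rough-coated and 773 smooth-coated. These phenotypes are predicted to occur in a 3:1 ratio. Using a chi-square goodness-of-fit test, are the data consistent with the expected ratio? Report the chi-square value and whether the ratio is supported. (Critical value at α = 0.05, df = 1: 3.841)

1.004; consistent

Under the 3:1 hypothesis (Σ ratio = 4, N = 2997):
  rough-coated: 2997 × 3/4 = 2247.75
  smooth-coated: 2997 × 1/4 = 749.25
χ² = Σ (O − E)² / E
  rough-coated: (2224 − 2247.75)² / 2247.75 = 0.2509
  smooth-coated: (773 − 749.25)² / 749.25 = 0.7528
χ² = 0.2509 + 0.7528 = 1.0037 ≈ 1.004
Degrees of freedom = 2 − 1 = 1; critical value at α = 0.05 is 3.841.
Since 1.004 < 3.841, we fail to reject the null hypothesis — the data are consistent with the 3:1 ratio.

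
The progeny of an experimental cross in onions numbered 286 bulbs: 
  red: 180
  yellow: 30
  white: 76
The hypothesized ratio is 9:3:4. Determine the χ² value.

12.965

Under the 9:3:4 hypothesis (Σ ratio = 16, N = 286):
  red: 286 × 9/16 = 160.875
  yellow: 286 × 3/16 = 53.625
  white: 286 × 4/16 = 71.5
χ² = Σ (O − E)² / E
  red: (180 − 160.875)² / 160.875 = 2.2736
  yellow: (30 − 53.625)² / 53.625 = 10.4082
  white: (76 − 71.5)² / 71.5 = 0.2832
χ² = 2.2736 + 10.4082 + 0.2832 = 12.965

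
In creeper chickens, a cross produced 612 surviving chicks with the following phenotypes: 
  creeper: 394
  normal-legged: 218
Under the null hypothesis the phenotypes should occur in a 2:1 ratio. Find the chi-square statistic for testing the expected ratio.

Expected counts for N = 612 under a 2:1 ratio (total parts = 3):
  creeper: 612 × 2/3 = 408
  normal-legged: 612 × 1/3 = 204
χ² = Σ (O − E)² / E
  creeper: (394 − 408)² / 408 = 0.4804
  normal-legged: (218 − 204)² / 204 = 0.9608
χ² = 0.4804 + 0.9608 = 1.4412 ≈ 1.441

1.441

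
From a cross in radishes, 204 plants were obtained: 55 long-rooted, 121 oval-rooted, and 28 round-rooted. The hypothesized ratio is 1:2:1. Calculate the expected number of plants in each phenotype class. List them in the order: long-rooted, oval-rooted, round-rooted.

Total ratio parts = 4. Expected numbers out of 204:
  long-rooted: 204 × 1/4 = 51
  oval-rooted: 204 × 2/4 = 102
  round-rooted: 204 × 1/4 = 51

51, 102, 51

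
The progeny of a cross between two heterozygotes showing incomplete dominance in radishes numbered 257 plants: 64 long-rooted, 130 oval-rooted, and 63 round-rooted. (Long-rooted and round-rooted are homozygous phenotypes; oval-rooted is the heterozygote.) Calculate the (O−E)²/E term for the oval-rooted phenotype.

With incomplete dominance, a heterozygote × heterozygote cross gives a 1:2:1 phenotypic ratio.
Under the 1:2:1 hypothesis (Σ ratio = 4, N = 257):
  long-rooted: 257 × 1/4 = 64.25
  oval-rooted: 257 × 2/4 = 128.5
  round-rooted: 257 × 1/4 = 64.25
Contribution of oval-rooted: (130 − 128.5)² / 128.5 = 0.0175

0.018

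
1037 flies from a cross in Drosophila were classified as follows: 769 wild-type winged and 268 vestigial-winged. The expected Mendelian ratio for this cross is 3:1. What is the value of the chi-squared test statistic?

0.394

Expected counts for N = 1037 under a 3:1 ratio (total parts = 4):
  wild-type winged: 1037 × 3/4 = 777.75
  vestigial-winged: 1037 × 1/4 = 259.25
χ² = Σ (O − E)² / E
  wild-type winged: (769 − 777.75)² / 777.75 = 0.0984
  vestigial-winged: (268 − 259.25)² / 259.25 = 0.2953
χ² = 0.0984 + 0.2953 = 0.3937 ≈ 0.394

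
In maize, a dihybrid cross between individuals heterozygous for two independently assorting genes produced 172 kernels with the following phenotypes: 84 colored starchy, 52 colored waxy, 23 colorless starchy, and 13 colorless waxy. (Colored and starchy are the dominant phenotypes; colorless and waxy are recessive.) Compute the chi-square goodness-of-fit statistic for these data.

A dihybrid F₂ with independent assortment and complete dominance at both loci gives a 9:3:3:1 phenotypic ratio.
Expected counts for N = 172 under a 9:3:3:1 ratio (total parts = 16):
  colored starchy: 172 × 9/16 = 96.75
  colored waxy: 172 × 3/16 = 32.25
  colorless starchy: 172 × 3/16 = 32.25
  colorless waxy: 172 × 1/16 = 10.75
χ² = Σ (O − E)² / E
  colored starchy: (84 − 96.75)² / 96.75 = 1.6802
  colored waxy: (52 − 32.25)² / 32.25 = 12.0950
  colorless starchy: (23 − 32.25)² / 32.25 = 2.6531
  colorless waxy: (13 − 10.75)² / 10.75 = 0.4709
χ² = 1.6802 + 12.0950 + 2.6531 + 0.4709 = 16.8992 ≈ 16.899

16.899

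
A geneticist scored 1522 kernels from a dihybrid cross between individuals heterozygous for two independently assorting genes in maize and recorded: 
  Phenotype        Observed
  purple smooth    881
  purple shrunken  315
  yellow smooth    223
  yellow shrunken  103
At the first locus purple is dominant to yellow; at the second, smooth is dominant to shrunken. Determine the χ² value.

A dihybrid F₂ with independent assortment and complete dominance at both loci gives a 9:3:3:1 phenotypic ratio.
Total ratio parts = 16. Expected numbers out of 1522:
  purple smooth: 1522 × 9/16 = 856.125
  purple shrunken: 1522 × 3/16 = 285.375
  yellow smooth: 1522 × 3/16 = 285.375
  yellow shrunken: 1522 × 1/16 = 95.125
χ² = Σ (O − E)² / E
  purple smooth: (881 − 856.125)² / 856.125 = 0.7228
  purple shrunken: (315 − 285.375)² / 285.375 = 3.0754
  yellow smooth: (223 − 285.375)² / 285.375 = 13.6334
  yellow shrunken: (103 − 95.125)² / 95.125 = 0.6519
χ² = 0.7228 + 3.0754 + 13.6334 + 0.6519 = 18.0835 ≈ 18.084

18.084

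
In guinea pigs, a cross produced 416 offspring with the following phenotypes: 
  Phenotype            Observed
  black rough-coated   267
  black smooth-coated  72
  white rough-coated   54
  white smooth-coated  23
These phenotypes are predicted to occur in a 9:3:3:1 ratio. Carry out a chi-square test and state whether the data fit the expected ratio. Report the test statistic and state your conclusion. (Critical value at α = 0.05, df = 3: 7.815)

The 9:3:3:1 ratio has 16 parts, so with N = 416 the expected counts are:
  black rough-coated: 416 × 9/16 = 234
  black smooth-coated: 416 × 3/16 = 78
  white rough-coated: 416 × 3/16 = 78
  white smooth-coated: 416 × 1/16 = 26
χ² = Σ (O − E)² / E
  black rough-coated: (267 − 234)² / 234 = 4.6538
  black smooth-coated: (72 − 78)² / 78 = 0.4615
  white rough-coated: (54 − 78)² / 78 = 7.3846
  white smooth-coated: (23 − 26)² / 26 = 0.3462
χ² = 4.6538 + 0.4615 + 7.3846 + 0.3462 = 12.8461 ≈ 12.846
Degrees of freedom = 4 − 1 = 3; critical value at α = 0.05 is 7.815.
Since 12.846 > 7.815, we reject the null hypothesis — the data do not fit the 9:3:3:1 ratio.

12.846; not consistent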